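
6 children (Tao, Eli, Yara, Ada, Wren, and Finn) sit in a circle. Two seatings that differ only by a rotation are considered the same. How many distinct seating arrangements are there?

Fix one person's seat to break rotational symmetry; the remaining 5 people can be arranged in (5)! = 120 ways.

120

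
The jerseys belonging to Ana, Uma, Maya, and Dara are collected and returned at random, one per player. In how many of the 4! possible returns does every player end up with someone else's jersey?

Let Aᵢ be the assignments in which player i gets their old jersey. We want the size of the complement of A₁∪…∪A_4.
By inclusion–exclusion this is Σ_{j=0}^{4} (−1)^j C(4,j)·(4−j)!.
Computing: 24 − 24 + 12 − 4 + 1 = 9.

9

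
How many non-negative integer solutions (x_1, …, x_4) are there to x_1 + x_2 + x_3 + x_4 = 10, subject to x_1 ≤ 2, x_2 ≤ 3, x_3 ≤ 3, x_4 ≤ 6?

29

Ignoring the caps, the number of non-negative solutions to x_1+…+x_4 = 10 is C(13,3) = 286.
Subtract solutions that violate a single cap (substitute x_i' = x_i − (cap_i+1)): x_1 ≥ 3 gives C(10,3) = 120; x_2 ≥ 4 gives C(9,3) = 84; x_3 ≥ 4 gives C(9,3) = 84; x_4 ≥ 7 gives C(6,3) = 20. Together 308.
Add back pairs where two caps are both exceeded: 20 + 20 + 1 + 10 + 0 + 0 = 51.
By inclusion–exclusion the count is 286 − 308 + 51 = 29.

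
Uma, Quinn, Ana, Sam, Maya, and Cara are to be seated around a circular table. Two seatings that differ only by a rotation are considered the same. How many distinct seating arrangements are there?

Around a circle, 6 distinct people have 6!/6 = (5)! = 120 rotationally distinct seatings.

120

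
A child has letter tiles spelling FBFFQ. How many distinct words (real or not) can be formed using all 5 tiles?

The 5 letters of FBFFQ have repeats: F appearing 3 times.
Dividing 5! = 120 by 3! = 6 for the repeated letters gives 20.

20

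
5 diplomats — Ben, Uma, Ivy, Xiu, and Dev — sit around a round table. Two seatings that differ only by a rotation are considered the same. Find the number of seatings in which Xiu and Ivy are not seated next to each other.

12

All circular seatings of 5 people number (4)! = 24.
Seatings with Xiu beside Ivy: treat them as a block with 2 internal orders, giving 2 × (3)! = 12.
Subtracting, 24 − 12 = 12.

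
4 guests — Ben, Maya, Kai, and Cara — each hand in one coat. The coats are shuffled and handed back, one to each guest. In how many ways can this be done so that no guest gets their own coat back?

Let Aᵢ be the assignments in which guest i gets their own coat. We want the size of the complement of A₁∪…∪A_4.
By inclusion–exclusion this is Σ_{j=0}^{4} (−1)^j C(4,j)·(4−j)!.
Computing: 24 − 24 + 12 − 4 + 1 = 9.

9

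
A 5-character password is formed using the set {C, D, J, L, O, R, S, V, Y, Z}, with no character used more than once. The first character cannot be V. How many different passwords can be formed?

27216

The first character has 10−1 = 9 choices (anything except V).
The remaining 4 characters are filled from the other 9 symbols without repetition: 9 × 8 × 7 × 6 = 3024.
Total: 9 × 3024 = 27216.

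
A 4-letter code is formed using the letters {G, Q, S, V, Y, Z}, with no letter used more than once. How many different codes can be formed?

With no repetition, fill the 4 letters in order: 6 choices, then 5, down to 3.
6 × 5 × 4 × 3 = 360.

360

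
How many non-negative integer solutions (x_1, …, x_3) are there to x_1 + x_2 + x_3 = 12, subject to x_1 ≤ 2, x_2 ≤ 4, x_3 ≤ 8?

Ignoring the caps, the number of non-negative solutions to x_1+…+x_3 = 12 is C(14,2) = 91.
Subtract solutions that violate a single cap (substitute x_i' = x_i − (cap_i+1)): x_1 ≥ 3 gives C(11,2) = 55; x_2 ≥ 5 gives C(9,2) = 36; x_3 ≥ 9 gives C(5,2) = 10. Together 101.
Add back pairs where two caps are both exceeded: 15 + 1 + 0 = 16.
By inclusion–exclusion the count is 91 − 101 + 16 = 6.

6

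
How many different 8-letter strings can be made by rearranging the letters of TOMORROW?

3360

Letter multiplicities in TOMORROW: M×1, O×3, R×2, T×1, W×1.
So there are 8! / (3!·2!) = 3360 distinguishable arrangements.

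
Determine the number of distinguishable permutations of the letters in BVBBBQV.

105

BVBBBQV has 7 letters with B appearing 4 times and V appearing twice.
Dividing 7! = 5040 by 4!·2! = 48 for the repeated letters gives 105.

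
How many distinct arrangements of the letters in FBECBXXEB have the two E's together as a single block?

3360

Treat the 2 copies of E as a single block. The multiset to arrange is then {EE, B, B, B, C, F, X, X}, 8 items in all.
That gives (8)!/(3!·2!) = 3360 arrangements.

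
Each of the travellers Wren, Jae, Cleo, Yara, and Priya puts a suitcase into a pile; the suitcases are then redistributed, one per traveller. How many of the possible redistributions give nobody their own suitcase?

This is the derangement count D_5: permutations of 5 items with no fixed point.
By inclusion–exclusion this is Σ_{j=0}^{5} (−1)^j C(5,j)·(5−j)!.
Computing: 120 − 120 + 60 − 20 + 5 − 1 = 44.

44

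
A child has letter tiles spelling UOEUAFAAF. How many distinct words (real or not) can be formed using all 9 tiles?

15120

UOEUAFAAF has 9 letters with A appearing 3 times, F appearing twice, and U appearing twice.
Dividing 9! = 362880 by 3!·2!·2! = 24 for the repeated letters gives 15120.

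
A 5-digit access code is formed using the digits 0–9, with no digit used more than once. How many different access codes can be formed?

Choose and order 5 of the 10 symbols: the first digit has 10 options, the next 9, and so on down to 6.
10 × 9 × 8 × 7 × 6 = 30240.

30240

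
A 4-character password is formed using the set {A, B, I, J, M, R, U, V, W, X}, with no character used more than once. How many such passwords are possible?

5040

With no repetition, fill the 4 characters in order: 10 choices, then 9, down to 7.
That product is 10 × 9 × 8 × 7 = 5040.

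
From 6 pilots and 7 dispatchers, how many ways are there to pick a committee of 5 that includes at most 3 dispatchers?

1056

Split by how many dispatchers are chosen (0 through 3).
Sum: C(7,0)·C(6,5) + C(7,1)·C(6,4) + C(7,2)·C(6,3) + C(7,3)·C(6,2) = 6 + 105 + 420 + 525 = 1056.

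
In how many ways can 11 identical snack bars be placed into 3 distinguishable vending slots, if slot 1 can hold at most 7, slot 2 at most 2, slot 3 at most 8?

18

Without the upper bounds there are C(13,2) = 78 ways to split 11 among 3 vending slots.
Subtract solutions that violate a single cap (substitute x_i' = x_i − (cap_i+1)): x_1 ≥ 8 gives C(5,2) = 10; x_2 ≥ 3 gives C(10,2) = 45; x_3 ≥ 9 gives C(4,2) = 6. Together 61.
Add back pairs where two caps are both exceeded: 1 + 0 + 0 = 1.
By inclusion–exclusion the count is 78 − 61 + 1 = 18.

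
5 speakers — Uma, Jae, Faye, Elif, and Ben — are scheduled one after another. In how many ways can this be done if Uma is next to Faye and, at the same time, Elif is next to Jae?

Treat {Uma,Faye} as one block (2 orders) and {Elif,Jae} as another (2 orders).
That leaves 3 units to arrange: 2 × 2 × 3! = 4 × 6 = 24.

24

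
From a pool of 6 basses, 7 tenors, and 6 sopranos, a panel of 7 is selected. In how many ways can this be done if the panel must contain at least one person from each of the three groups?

46165

With no constraint there are C(19,7) = 50388 possible selections.
Subtract selections that omit an entire group: no basses → C(13,7) = 1716; no tenors → C(12,7) = 792; no sopranos → C(13,7) = 1716.
Add back selections omitting two groups (i.e. drawn from a single group): C(6,7) + C(7,7) + C(6,7) = 1.
By inclusion–exclusion: 50388 − 4224 + 1 = 46165.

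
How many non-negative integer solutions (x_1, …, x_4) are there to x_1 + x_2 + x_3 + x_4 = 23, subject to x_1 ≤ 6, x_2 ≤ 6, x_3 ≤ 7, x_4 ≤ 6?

Without the upper bounds there are C(26,3) = 2600 ways to split 23 among 4 variables.
Subtract solutions that violate a single cap (substitute x_i' = x_i − (cap_i+1)): x_1 ≥ 7 gives C(19,3) = 969; x_2 ≥ 7 gives C(19,3) = 969; x_3 ≥ 8 gives C(18,3) = 816; x_4 ≥ 7 gives C(19,3) = 969. Together 3723.
Add back pairs where two caps are both exceeded: 220 + 165 + 220 + 165 + 220 + 165 = 1155.
Subtract triples: 4 + 10 + 4 + 4 = 22.
By inclusion–exclusion the count is 2600 − 3723 + 1155 − 22 = 10.

10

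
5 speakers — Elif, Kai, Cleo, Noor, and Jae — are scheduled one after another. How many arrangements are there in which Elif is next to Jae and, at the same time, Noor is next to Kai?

24

Treat {Elif,Jae} as one block (2 orders) and {Noor,Kai} as another (2 orders).
That leaves 3 units to arrange: 2 × 2 × 3! = 4 × 6 = 24.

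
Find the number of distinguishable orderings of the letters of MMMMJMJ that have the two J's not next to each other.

15

Total arrangements of MMMMJMJ: 7!/(5!·2!) = 21.
If the two J's are adjacent, glue them into one block, leaving 6 items to arrange: (6)!/(5!) = 6 ways.
Subtracting, 21 − 6 = 15 arrangements keep the J's apart.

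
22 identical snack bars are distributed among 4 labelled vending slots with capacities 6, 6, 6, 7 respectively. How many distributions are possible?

Without the upper bounds there are C(25,3) = 2300 ways to split 22 among 4 vending slots.
Subtract solutions that violate a single cap (substitute x_i' = x_i − (cap_i+1)): x_1 ≥ 7 gives C(18,3) = 816; x_2 ≥ 7 gives C(18,3) = 816; x_3 ≥ 7 gives C(18,3) = 816; x_4 ≥ 8 gives C(17,3) = 680. Together 3128.
Add back pairs where two caps are both exceeded: 165 + 165 + 120 + 165 + 120 + 120 = 855.
Subtract triples: 4 + 1 + 1 + 1 = 7.
By inclusion–exclusion the count is 2300 − 3128 + 855 − 7 = 20.

20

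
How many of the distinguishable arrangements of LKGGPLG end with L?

120

With the last slot taken by L, it remains to arrange the other 6 letters (KGGPLG).
Those 6 letters have G appearing 3 times, giving (6)!/(3!) = 120.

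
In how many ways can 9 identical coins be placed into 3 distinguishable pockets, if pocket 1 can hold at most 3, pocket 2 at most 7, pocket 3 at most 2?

Ignoring the caps, the number of non-negative solutions to x_1+…+x_3 = 9 is C(11,2) = 55.
Subtract solutions that violate a single cap (substitute x_i' = x_i − (cap_i+1)): x_1 ≥ 4 gives C(7,2) = 21; x_2 ≥ 8 gives C(3,2) = 3; x_3 ≥ 3 gives C(8,2) = 28. Together 52.
Add back pairs where two caps are both exceeded: 0 + 6 + 0 = 6.
By inclusion–exclusion the count is 55 − 52 + 6 = 9.

9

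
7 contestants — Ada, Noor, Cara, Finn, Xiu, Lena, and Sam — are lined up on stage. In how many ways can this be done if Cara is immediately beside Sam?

Place the 5 others and the Cara-Sam pair as 6 objects in a line; the pair has 2 internal arrangements.
So the count is 2·(6)! = 1440.

1440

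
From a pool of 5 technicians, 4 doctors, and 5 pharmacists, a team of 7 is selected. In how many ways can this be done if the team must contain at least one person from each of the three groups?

3240

Total 7-person selections from all 14: C(14,7) = 3432.
Selections missing a whole group: no technicians → C(9,7) = 36; no doctors → C(10,7) = 120; no pharmacists → C(9,7) = 36.
Add back selections omitting two groups (i.e. drawn from a single group): C(5,7) + C(4,7) + C(5,7) = 0.
By inclusion–exclusion: 3432 − 192 + 0 = 3240.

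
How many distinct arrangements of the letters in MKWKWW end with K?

20

Fix K in the last position and arrange the remaining 5 letters.
Those 5 letters have W appearing 3 times, giving (5)!/(3!) = 20.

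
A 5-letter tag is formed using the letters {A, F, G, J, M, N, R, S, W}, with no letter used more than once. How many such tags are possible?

15120

Choose and order 5 of the 9 symbols: the first letter has 9 options, the next 8, and so on down to 5.
9 × 8 × 7 × 6 × 5 = 15120.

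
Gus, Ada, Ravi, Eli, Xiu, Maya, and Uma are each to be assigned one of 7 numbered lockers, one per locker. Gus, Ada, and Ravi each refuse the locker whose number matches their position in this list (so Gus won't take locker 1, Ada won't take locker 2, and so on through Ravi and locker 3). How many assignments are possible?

Let Aᵢ (for i ∈ {1, 2, 3}) be the placements that put person i in their forbidden locker. Any j of these fix j positions, leaving (7−j)! ways to fill the rest, and there are C(3,j) ways to pick which j.
By inclusion–exclusion, the number of valid placements is Σ_{j=0}^{3} (−1)^j C(3,j)·(7−j)!.
Computing: 5040 − 2160 + 360 − 24 = 3216.

3216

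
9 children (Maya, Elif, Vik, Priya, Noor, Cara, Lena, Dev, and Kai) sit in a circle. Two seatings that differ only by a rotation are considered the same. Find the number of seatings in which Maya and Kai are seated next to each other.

10080

Treat {Maya, Kai} as one unit (2 internal orders) and seat the resulting 8 units around the table: (7)! circular arrangements.
So 2 × (7)! = 2 × 5040 = 10080.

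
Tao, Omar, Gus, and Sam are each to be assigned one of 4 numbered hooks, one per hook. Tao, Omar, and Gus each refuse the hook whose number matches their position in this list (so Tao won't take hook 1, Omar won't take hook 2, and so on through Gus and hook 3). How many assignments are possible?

11

Let Aᵢ (for i ∈ {1, 2, 3}) be the placements that put person i in their forbidden hook. Any j of these fix j positions, leaving (4−j)! ways to fill the rest, and there are C(3,j) ways to pick which j.
By inclusion–exclusion, the number of valid placements is Σ_{j=0}^{3} (−1)^j C(3,j)·(4−j)!.
Computing: 24 − 18 + 6 − 1 = 11.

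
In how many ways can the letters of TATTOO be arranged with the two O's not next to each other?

40

Total arrangements of TATTOO: 6!/(3!·2!) = 60.
Arrangements with the O's together: treat OO as one letter, giving (5)!/(3!) = 20.
Hence 60 − 20 = 40.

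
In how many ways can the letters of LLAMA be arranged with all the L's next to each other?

12

Treat the 2 copies of L as a single block. The multiset to arrange is then {LL, A, A, M}, 4 items in all.
That gives (4)!/(2!) = 12 arrangements.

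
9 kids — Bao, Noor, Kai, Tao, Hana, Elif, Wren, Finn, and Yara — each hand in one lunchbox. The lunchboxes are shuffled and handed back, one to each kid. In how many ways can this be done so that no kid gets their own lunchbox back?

Count assignments avoiding every fixed point. For any j of the 9 kids fixed to their own lunchbox, the other 9−j can be arranged in (9−j)! ways.
By inclusion–exclusion this is Σ_{j=0}^{9} (−1)^j C(9,j)·(9−j)!.
Computing: 362880 − 362880 + 181440 − 60480 + 15120 − 3024 + 504 − 72 + 9 − 1 = 133496.

133496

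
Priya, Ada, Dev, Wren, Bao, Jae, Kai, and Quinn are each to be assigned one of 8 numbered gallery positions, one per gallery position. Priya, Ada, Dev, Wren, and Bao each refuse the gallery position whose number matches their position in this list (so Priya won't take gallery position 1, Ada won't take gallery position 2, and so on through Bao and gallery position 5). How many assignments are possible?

21234

Let Aᵢ (for 1 ≤ i ≤ 5) be the placements that put person i in their forbidden gallery position. Any j of these fix j positions, leaving (8−j)! ways to fill the rest, and there are C(5,j) ways to pick which j.
By inclusion–exclusion, the number of valid placements is Σ_{j=0}^{5} (−1)^j C(5,j)·(8−j)!.
Computing: 40320 − 25200 + 7200 − 1200 + 120 − 6 = 21234.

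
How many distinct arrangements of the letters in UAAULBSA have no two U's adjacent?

There are 8!/(3!·2!) = 3360 arrangements of UAAULBSA in total.
Arrangements with the U's together: treat UU as one letter, giving (7)!/(3!) = 840.
Subtracting, 3360 − 840 = 2520 arrangements keep the U's apart.

2520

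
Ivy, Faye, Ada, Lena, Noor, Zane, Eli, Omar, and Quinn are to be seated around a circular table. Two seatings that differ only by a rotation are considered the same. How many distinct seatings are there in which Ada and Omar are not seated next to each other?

30240

All circular seatings of 9 people number (8)! = 40320.
Seatings with Ada beside Omar: treat them as a block with 2 internal orders, giving 2 × (7)! = 10080.
Subtracting, 40320 − 10080 = 30240.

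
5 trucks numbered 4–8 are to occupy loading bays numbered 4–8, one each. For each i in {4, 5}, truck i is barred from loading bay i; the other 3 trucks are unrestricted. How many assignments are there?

Let Aᵢ (for i ∈ {4, 5}) be the placements that put truck i in its forbidden loading bay. Any j of these fix j positions, leaving (5−j)! ways to fill the rest, and there are C(2,j) ways to pick which j.
By inclusion–exclusion, the number of valid placements is Σ_{j=0}^{2} (−1)^j C(2,j)·(5−j)!.
Computing: 120 − 48 + 6 = 78.

78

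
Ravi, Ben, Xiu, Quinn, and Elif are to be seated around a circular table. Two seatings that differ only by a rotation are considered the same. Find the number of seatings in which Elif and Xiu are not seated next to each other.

Without the restriction there are (4)! = 24 seatings.
Those with Elif next to Xiu: fuse the pair into one unit and seat 4 units around a circle — 2·(3)! = 12.
Subtracting, 24 − 12 = 12.

12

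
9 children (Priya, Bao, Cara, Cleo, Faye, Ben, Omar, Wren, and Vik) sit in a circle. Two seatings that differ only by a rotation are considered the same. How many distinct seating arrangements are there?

Around a circle, 9 distinct people have 9!/9 = (8)! = 40320 rotationally distinct seatings.

40320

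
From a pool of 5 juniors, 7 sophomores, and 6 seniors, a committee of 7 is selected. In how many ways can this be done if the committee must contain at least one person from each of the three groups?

Unrestricted: C(18,7) = 31824 ways to pick any 7 of the 18.
Subtract selections that omit an entire group: no juniors → C(13,7) = 1716; no sophomores → C(11,7) = 330; no seniors → C(12,7) = 792.
Add back selections omitting two groups (i.e. drawn from a single group): C(5,7) + C(7,7) + C(6,7) = 1.
By inclusion–exclusion: 31824 − 2838 + 1 = 28987.

28987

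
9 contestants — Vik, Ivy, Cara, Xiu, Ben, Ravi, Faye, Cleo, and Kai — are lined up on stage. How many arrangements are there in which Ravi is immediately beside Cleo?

Place the 7 others and the Ravi-Cleo pair as 8 objects in a line; the pair has 2 internal arrangements.
That gives 2 × 8! = 2 × 40320 = 80640.

80640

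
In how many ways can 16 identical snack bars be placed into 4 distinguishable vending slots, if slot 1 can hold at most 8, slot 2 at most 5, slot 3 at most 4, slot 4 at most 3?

Ignoring the caps, the number of non-negative solutions to x_1+…+x_4 = 16 is C(19,3) = 969.
Subtract solutions that violate a single cap (substitute x_i' = x_i − (cap_i+1)): x_1 ≥ 9 gives C(10,3) = 120; x_2 ≥ 6 gives C(13,3) = 286; x_3 ≥ 5 gives C(14,3) = 364; x_4 ≥ 4 gives C(15,3) = 455. Together 1225.
Add back pairs where two caps are both exceeded: 4 + 10 + 20 + 56 + 84 + 120 = 294.
Subtract triples: 0 + 0 + 0 + 4 = 4.
By inclusion–exclusion the count is 969 − 1225 + 294 − 4 = 34.

34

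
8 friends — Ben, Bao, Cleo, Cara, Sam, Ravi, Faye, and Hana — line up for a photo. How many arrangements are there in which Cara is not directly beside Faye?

There are 8! = 40320 arrangements in all. If Cara and Faye are adjacent, merging them into one block gives 2·(7)! = 10080 arrangements.
So 40320 − 10080 = 30240 arrangements keep them apart.

30240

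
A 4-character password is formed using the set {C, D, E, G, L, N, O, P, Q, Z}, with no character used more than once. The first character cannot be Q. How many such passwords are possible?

4536

The first character has 10−1 = 9 choices (anything except Q).
The remaining 3 characters are filled from the other 9 symbols without repetition: 9 × 8 × 7 = 504.
Total: 9 × 504 = 4536.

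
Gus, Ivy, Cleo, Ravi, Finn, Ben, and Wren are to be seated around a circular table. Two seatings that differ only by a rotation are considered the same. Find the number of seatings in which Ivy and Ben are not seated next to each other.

480

All circular seatings of 7 people number (6)! = 720.
Those with Ivy next to Ben: fuse the pair into one unit and seat 6 units around a circle — 2·(5)! = 240.
Subtracting, 720 − 240 = 480.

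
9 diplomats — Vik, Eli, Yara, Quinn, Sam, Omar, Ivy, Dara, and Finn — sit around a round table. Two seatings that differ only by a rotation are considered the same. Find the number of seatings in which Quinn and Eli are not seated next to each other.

Without the restriction there are (8)! = 40320 seatings.
Those with Quinn next to Eli: fuse the pair into one unit and seat 8 units around a circle — 2·(7)! = 10080.
Subtracting, 40320 − 10080 = 30240.

30240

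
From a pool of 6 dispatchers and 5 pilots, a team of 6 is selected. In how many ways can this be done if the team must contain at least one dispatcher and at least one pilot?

461

With no constraint there are C(11,6) = 462 possible selections.
Subtract selections that omit an entire group: no dispatchers → C(5,6) = 0; no pilots → C(6,6) = 1.
Both groups omitted at once is impossible, so 462 − 1 = 461.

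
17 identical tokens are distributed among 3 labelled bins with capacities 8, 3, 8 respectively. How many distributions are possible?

6

Without the upper bounds there are C(19,2) = 171 ways to split 17 among 3 bins.
Subtract solutions that violate a single cap (substitute x_i' = x_i − (cap_i+1)): x_1 ≥ 9 gives C(10,2) = 45; x_2 ≥ 4 gives C(15,2) = 105; x_3 ≥ 9 gives C(10,2) = 45. Together 195.
Add back pairs where two caps are both exceeded: 15 + 0 + 15 = 30.
By inclusion–exclusion the count is 171 − 195 + 30 = 6.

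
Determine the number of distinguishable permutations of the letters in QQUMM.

30

The 5 letters of QQUMM have repeats: M appearing twice and Q appearing twice.
Dividing 5! = 120 by 2!·2! = 4 for the repeated letters gives 30.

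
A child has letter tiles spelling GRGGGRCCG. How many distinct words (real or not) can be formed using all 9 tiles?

Letter multiplicities in GRGGGRCCG: C×2, G×5, R×2.
Dividing 9! = 362880 by 5!·2!·2! = 480 for the repeated letters gives 756.

756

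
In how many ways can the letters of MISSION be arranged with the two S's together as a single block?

360

Treat the 2 copies of S as a single block. The multiset to arrange is then {SS, I, I, M, N, O}, 6 items in all.
That gives (6)!/(2!) = 360 arrangements.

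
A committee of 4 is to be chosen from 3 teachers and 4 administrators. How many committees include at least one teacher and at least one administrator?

34

Total 4-person selections from all 7: C(7,4) = 35.
Subtract selections that omit an entire group: no teachers → C(4,4) = 1; no administrators → C(3,4) = 0.
Both groups omitted at once is impossible, so 35 − 1 = 34.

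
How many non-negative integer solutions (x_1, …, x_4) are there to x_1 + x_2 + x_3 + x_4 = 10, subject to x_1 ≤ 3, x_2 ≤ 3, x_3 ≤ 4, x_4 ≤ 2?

10

By stars and bars, unrestricted non-negative solutions to x_1+…+x_4 = 10 number C(10+3,3) = 286.
Subtract solutions that violate a single cap (substitute x_i' = x_i − (cap_i+1)): x_1 ≥ 4 gives C(9,3) = 84; x_2 ≥ 4 gives C(9,3) = 84; x_3 ≥ 5 gives C(8,3) = 56; x_4 ≥ 3 gives C(10,3) = 120. Together 344.
Add back pairs where two caps are both exceeded: 10 + 4 + 20 + 4 + 20 + 10 = 68.
By inclusion–exclusion the count is 286 − 344 + 68 = 10.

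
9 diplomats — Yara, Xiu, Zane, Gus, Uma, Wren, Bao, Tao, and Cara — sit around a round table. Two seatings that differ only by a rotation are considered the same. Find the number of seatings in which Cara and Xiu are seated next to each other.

10080

Treat {Cara, Xiu} as one unit (2 internal orders) and seat the resulting 8 units around the table: (7)! circular arrangements.
So 2 × (7)! = 2 × 5040 = 10080.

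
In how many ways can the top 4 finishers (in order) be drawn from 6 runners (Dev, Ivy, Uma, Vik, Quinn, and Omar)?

This is an ordered selection of 4 from 6: P(6,4).
That gives 6 × 5 × 4 × 3 = 360.

360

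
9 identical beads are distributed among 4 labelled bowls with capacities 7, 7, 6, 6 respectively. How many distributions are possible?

Ignoring the caps, the number of non-negative solutions to x_1+…+x_4 = 9 is C(12,3) = 220.
Subtract solutions that violate a single cap (substitute x_i' = x_i − (cap_i+1)): x_1 ≥ 8 gives C(4,3) = 4; x_2 ≥ 8 gives C(4,3) = 4; x_3 ≥ 7 gives C(5,3) = 10; x_4 ≥ 7 gives C(5,3) = 10. Together 28.
No two caps can be exceeded simultaneously, so the pair terms are all 0.
By inclusion–exclusion the count is 220 − 28 + 0 = 192.

192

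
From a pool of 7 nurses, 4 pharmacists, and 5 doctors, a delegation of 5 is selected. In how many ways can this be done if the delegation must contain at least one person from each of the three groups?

3010

With no constraint there are C(16,5) = 4368 possible selections.
Selections missing a whole group: no nurses → C(9,5) = 126; no pharmacists → C(12,5) = 792; no doctors → C(11,5) = 462.
Add back selections omitting two groups (i.e. drawn from a single group): C(7,5) + C(4,5) + C(5,5) = 22.
By inclusion–exclusion: 4368 − 1380 + 22 = 3010.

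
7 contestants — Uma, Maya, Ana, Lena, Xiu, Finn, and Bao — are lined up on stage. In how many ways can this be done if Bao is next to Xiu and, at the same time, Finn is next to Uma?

480

Treat {Bao,Xiu} as one block (2 orders) and {Finn,Uma} as another (2 orders).
That leaves 5 units to arrange: 2 × 2 × 5! = 4 × 120 = 480.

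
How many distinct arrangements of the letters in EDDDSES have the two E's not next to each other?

There are 7!/(3!·2!·2!) = 210 arrangements of EDDDSES in total.
Arrangements with the E's together: treat EE as one letter, giving (6)!/(3!·2!) = 60.
Hence 210 − 60 = 150.

150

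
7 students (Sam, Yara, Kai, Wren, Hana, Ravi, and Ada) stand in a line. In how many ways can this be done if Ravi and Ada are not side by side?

Of the 7! = 5040 arrangements, those with Ravi and Ada adjacent number 2 × 6! = 1440 (treat the pair as a block with 2 internal orders).
So 5040 − 1440 = 3600 arrangements keep them apart.

3600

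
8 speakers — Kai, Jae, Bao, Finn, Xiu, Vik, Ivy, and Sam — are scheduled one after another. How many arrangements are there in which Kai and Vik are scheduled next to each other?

Glue Kai and Vik into one block (2 internal orders), leaving 7 units to arrange in a row.
So the count is 2·(7)! = 10080.

10080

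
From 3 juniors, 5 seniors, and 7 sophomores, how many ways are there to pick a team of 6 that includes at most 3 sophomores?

Split by how many sophomores are chosen (0 through 3).
Sum: C(7,0)·C(8,6) + C(7,1)·C(8,5) + C(7,2)·C(8,4) + C(7,3)·C(8,3) = 28 + 392 + 1470 + 1960 = 3850.

3850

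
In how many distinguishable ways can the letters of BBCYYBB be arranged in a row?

105

BBCYYBB has 7 letters with B appearing 4 times and Y appearing twice.
The number of distinct arrangements is 7!/(4!·2!) = 5040/48 = 105.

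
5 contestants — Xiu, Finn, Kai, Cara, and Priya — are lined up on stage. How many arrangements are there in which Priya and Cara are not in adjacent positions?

Of the 5! = 120 arrangements, those with Priya and Cara adjacent number 2 × 4! = 48 (treat the pair as a block with 2 internal orders).
Complementary counting: 120 − 48 = 72.

72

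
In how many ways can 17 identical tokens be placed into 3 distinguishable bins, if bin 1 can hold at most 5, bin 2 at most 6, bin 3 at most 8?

Ignoring the caps, the number of non-negative solutions to x_1+…+x_3 = 17 is C(19,2) = 171.
Subtract solutions that violate a single cap (substitute x_i' = x_i − (cap_i+1)): x_1 ≥ 6 gives C(13,2) = 78; x_2 ≥ 7 gives C(12,2) = 66; x_3 ≥ 9 gives C(10,2) = 45. Together 189.
Add back pairs where two caps are both exceeded: 15 + 6 + 3 = 24.
By inclusion–exclusion the count is 171 − 189 + 24 = 6.

6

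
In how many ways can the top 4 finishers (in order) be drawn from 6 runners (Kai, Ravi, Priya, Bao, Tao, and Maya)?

There are 6 choices for 1st place, 5 for 2nd, and so on down to 3 for position 4.
That gives 6 × 5 × 4 × 3 = 360.

360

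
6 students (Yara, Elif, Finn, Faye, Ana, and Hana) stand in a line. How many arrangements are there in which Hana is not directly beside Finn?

480

Of the 6! = 720 arrangements, those with Hana and Finn adjacent number 2 × 5! = 240 (treat the pair as a block with 2 internal orders).
So 720 − 240 = 480 arrangements keep them apart.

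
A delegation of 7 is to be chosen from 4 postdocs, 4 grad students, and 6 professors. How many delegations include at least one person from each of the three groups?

With no constraint there are C(14,7) = 3432 possible selections.
Selections missing a whole group: no postdocs → C(10,7) = 120; no grad students → C(10,7) = 120; no professors → C(8,7) = 8.
Add back selections omitting two groups (i.e. drawn from a single group): C(4,7) + C(4,7) + C(6,7) = 0.
By inclusion–exclusion: 3432 − 248 + 0 = 3184.

3184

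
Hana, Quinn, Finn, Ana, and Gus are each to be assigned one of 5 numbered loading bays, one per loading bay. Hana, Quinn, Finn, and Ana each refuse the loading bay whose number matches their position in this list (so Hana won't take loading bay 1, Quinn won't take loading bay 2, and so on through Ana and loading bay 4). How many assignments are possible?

53

Let Aᵢ (for 1 ≤ i ≤ 4) be the placements that put person i in their forbidden loading bay. Any j of these fix j positions, leaving (5−j)! ways to fill the rest, and there are C(4,j) ways to pick which j.
By inclusion–exclusion, the number of valid placements is Σ_{j=0}^{4} (−1)^j C(4,j)·(5−j)!.
Computing: 120 − 96 + 36 − 8 + 1 = 53.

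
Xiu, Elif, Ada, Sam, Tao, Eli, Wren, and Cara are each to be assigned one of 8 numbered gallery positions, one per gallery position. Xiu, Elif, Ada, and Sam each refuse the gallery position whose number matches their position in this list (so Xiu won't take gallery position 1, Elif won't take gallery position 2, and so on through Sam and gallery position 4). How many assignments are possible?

Let Aᵢ (for 1 ≤ i ≤ 4) be the placements that put person i in their forbidden gallery position. Any j of these fix j positions, leaving (8−j)! ways to fill the rest, and there are C(4,j) ways to pick which j.
By inclusion–exclusion, the number of valid placements is Σ_{j=0}^{4} (−1)^j C(4,j)·(8−j)!.
Computing: 40320 − 20160 + 4320 − 480 + 24 = 24024.

24024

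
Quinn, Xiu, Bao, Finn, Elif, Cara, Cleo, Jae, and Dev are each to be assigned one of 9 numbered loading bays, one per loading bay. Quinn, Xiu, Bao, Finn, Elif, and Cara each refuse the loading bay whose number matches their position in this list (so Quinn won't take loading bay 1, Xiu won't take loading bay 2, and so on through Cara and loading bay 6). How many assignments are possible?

183822

Let Aᵢ (for 1 ≤ i ≤ 6) be the placements that put person i in their forbidden loading bay. Any j of these fix j positions, leaving (9−j)! ways to fill the rest, and there are C(6,j) ways to pick which j.
By inclusion–exclusion, the number of valid placements is Σ_{j=0}^{6} (−1)^j C(6,j)·(9−j)!.
Computing: 362880 − 241920 + 75600 − 14400 + 1800 − 144 + 6 = 183822.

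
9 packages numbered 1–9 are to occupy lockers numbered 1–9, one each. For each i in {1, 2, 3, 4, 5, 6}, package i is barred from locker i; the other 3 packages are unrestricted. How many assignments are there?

183822

Let Aᵢ (for 1 ≤ i ≤ 6) be the placements that put package i in its forbidden locker. Any j of these fix j positions, leaving (9−j)! ways to fill the rest, and there are C(6,j) ways to pick which j.
By inclusion–exclusion, the number of valid placements is Σ_{j=0}^{6} (−1)^j C(6,j)·(9−j)!.
Computing: 362880 − 241920 + 75600 − 14400 + 1800 − 144 + 6 = 183822.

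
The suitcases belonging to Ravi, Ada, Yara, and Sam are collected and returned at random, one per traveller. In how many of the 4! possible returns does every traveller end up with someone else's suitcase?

Let Aᵢ be the assignments in which traveller i gets their own suitcase. We want the size of the complement of A₁∪…∪A_4.
By inclusion–exclusion this is Σ_{j=0}^{4} (−1)^j C(4,j)·(4−j)!.
Computing: 24 − 24 + 12 − 4 + 1 = 9.

9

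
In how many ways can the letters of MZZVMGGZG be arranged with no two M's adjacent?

3920

Total arrangements of MZZVMGGZG: 9!/(3!·3!·2!) = 5040.
If the two M's are adjacent, glue them into one block, leaving 8 items to arrange: (8)!/(3!·3!) = 1120 ways.
Hence 5040 − 1120 = 3920.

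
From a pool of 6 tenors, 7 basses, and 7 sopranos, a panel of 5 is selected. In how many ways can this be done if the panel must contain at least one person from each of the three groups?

With no constraint there are C(20,5) = 15504 possible selections.
Selections missing a whole group: no tenors → C(14,5) = 2002; no basses → C(13,5) = 1287; no sopranos → C(13,5) = 1287.
Add back selections omitting two groups (i.e. drawn from a single group): C(6,5) + C(7,5) + C(7,5) = 48.
By inclusion–exclusion: 15504 − 4576 + 48 = 10976.

10976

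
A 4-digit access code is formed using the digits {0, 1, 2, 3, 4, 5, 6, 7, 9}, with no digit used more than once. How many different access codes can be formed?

Choose and order 4 of the 9 symbols: the first digit has 9 options, the next 8, then 7, 6.
9 × 8 × 7 × 6 = 3024.

3024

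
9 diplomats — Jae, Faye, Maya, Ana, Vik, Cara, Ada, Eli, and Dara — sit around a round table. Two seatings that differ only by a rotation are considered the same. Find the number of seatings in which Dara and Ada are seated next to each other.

Glue Dara and Ada into a block (2 internal orders). Seating 8 units around a circle gives (7)! arrangements.
So 2 × (7)! = 2 × 5040 = 10080.

10080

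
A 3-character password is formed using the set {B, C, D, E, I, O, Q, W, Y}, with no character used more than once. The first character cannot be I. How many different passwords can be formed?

The first character has 9−1 = 8 choices (anything except I).
The remaining 2 characters are filled from the other 8 symbols without repetition: 8 × 7 = 56.
Total: 8 × 56 = 448.

448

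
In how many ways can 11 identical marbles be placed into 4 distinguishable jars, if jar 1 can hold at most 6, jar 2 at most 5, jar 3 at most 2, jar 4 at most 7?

Ignoring the caps, the number of non-negative solutions to x_1+…+x_4 = 11 is C(14,3) = 364.
Subtract solutions that violate a single cap (substitute x_i' = x_i − (cap_i+1)): x_1 ≥ 7 gives C(7,3) = 35; x_2 ≥ 6 gives C(8,3) = 56; x_3 ≥ 3 gives C(11,3) = 165; x_4 ≥ 8 gives C(6,3) = 20. Together 276.
Add back pairs where two caps are both exceeded: 0 + 4 + 0 + 10 + 0 + 1 = 15.
By inclusion–exclusion the count is 364 − 276 + 15 = 103.

103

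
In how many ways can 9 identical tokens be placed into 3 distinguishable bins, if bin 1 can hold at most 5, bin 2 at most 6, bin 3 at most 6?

Ignoring the caps, the number of non-negative solutions to x_1+…+x_3 = 9 is C(11,2) = 55.
Subtract solutions that violate a single cap (substitute x_i' = x_i − (cap_i+1)): x_1 ≥ 6 gives C(5,2) = 10; x_2 ≥ 7 gives C(4,2) = 6; x_3 ≥ 7 gives C(4,2) = 6. Together 22.
No two caps can be exceeded simultaneously, so the pair terms are all 0.
By inclusion–exclusion the count is 55 − 22 + 0 = 33.

33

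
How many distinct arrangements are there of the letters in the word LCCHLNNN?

1680

The 8 letters of LCCHLNNN have repeats: C appearing twice, L appearing twice, and N appearing 3 times.
Dividing 8! = 40320 by 3!·2!·2! = 24 for the repeated letters gives 1680.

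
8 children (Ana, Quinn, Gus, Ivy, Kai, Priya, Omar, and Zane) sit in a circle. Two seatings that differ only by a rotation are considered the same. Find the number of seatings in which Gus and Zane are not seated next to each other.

3600

All circular seatings of 8 people number (7)! = 5040.
Seatings with Gus beside Zane: treat them as a block with 2 internal orders, giving 2 × (6)! = 1440.
Subtracting, 5040 − 1440 = 3600.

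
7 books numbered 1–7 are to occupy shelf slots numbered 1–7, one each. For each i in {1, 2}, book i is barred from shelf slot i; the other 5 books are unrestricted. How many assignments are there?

3720

Let Aᵢ (for i ∈ {1, 2}) be the placements that put book i in its forbidden shelf slot. Any j of these fix j positions, leaving (7−j)! ways to fill the rest, and there are C(2,j) ways to pick which j.
By inclusion–exclusion, the number of valid placements is Σ_{j=0}^{2} (−1)^j C(2,j)·(7−j)!.
Computing: 5040 − 1440 + 120 = 3720.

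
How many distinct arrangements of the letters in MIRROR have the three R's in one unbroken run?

Treat the 3 copies of R as a single block. The multiset to arrange is then {RRR, I, M, O}, 4 items in all.
All 4 items are distinct, so there are (4)! = 24 arrangements.

24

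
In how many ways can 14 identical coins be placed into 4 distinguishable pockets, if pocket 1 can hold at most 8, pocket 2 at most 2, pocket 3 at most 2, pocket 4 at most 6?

27

By stars and bars, unrestricted non-negative solutions to x_1+…+x_4 = 14 number C(14+3,3) = 680.
Subtract solutions that violate a single cap (substitute x_i' = x_i − (cap_i+1)): x_1 ≥ 9 gives C(8,3) = 56; x_2 ≥ 3 gives C(14,3) = 364; x_3 ≥ 3 gives C(14,3) = 364; x_4 ≥ 7 gives C(10,3) = 120. Together 904.
Add back pairs where two caps are both exceeded: 10 + 10 + 0 + 165 + 35 + 35 = 255.
Subtract triples: 0 + 0 + 0 + 4 = 4.
By inclusion–exclusion the count is 680 − 904 + 255 − 4 = 27.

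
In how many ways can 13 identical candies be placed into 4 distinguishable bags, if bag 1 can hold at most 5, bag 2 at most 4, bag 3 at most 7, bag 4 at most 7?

175

Without the upper bounds there are C(16,3) = 560 ways to split 13 among 4 bags.
Subtract solutions that violate a single cap (substitute x_i' = x_i − (cap_i+1)): x_1 ≥ 6 gives C(10,3) = 120; x_2 ≥ 5 gives C(11,3) = 165; x_3 ≥ 8 gives C(8,3) = 56; x_4 ≥ 8 gives C(8,3) = 56. Together 397.
Add back pairs where two caps are both exceeded: 10 + 0 + 0 + 1 + 1 + 0 = 12.
By inclusion–exclusion the count is 560 − 397 + 12 = 175.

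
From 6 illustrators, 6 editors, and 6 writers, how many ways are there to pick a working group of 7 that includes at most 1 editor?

Split by how many editors are chosen (0 through 1).
Sum: C(6,0)·C(12,7) + C(6,1)·C(12,6) = 792 + 5544 = 6336.

6336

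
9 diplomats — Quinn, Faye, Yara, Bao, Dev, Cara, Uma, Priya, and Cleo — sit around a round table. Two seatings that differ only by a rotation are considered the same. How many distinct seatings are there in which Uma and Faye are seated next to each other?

Glue Uma and Faye into a block (2 internal orders). Seating 8 units around a circle gives (7)! arrangements.
So 2 × (7)! = 2 × 5040 = 10080.

10080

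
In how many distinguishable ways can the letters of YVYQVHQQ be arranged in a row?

Letter multiplicities in YVYQVHQQ: H×1, Q×3, V×2, Y×2.
The number of distinct arrangements is 8!/(3!·2!·2!) = 40320/24 = 1680.

1680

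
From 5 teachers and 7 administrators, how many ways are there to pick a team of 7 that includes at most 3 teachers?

596

Split by how many teachers are chosen (0 through 3).
Sum: C(5,0)·C(7,7) + C(5,1)·C(7,6) + C(5,2)·C(7,5) + C(5,3)·C(7,4) = 1 + 35 + 210 + 350 = 596.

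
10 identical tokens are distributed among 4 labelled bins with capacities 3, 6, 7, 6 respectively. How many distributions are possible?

152

Ignoring the caps, the number of non-negative solutions to x_1+…+x_4 = 10 is C(13,3) = 286.
Subtract solutions that violate a single cap (substitute x_i' = x_i − (cap_i+1)): x_1 ≥ 4 gives C(9,3) = 84; x_2 ≥ 7 gives C(6,3) = 20; x_3 ≥ 8 gives C(5,3) = 10; x_4 ≥ 7 gives C(6,3) = 20. Together 134.
No two caps can be exceeded simultaneously, so the pair terms are all 0.
By inclusion–exclusion the count is 286 − 134 + 0 = 152.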